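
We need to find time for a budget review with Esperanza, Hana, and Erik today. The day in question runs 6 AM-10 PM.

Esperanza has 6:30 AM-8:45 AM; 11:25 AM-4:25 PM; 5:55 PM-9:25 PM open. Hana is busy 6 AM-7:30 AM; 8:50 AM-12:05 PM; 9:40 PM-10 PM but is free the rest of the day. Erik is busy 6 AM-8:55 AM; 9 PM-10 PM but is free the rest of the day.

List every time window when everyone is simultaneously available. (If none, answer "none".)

12:05-16:25, 17:55-21:00

Esperanza free: 06:30-08:45, 11:25-16:25, 17:55-21:25.
Hana free: 07:30-08:50, 12:05-21:40 (invert busy blocks within the working day).
Erik free: 08:55-21:00 (invert busy blocks within the working day).
Esperanza ∩ Hana: 07:30-08:45, 12:05-16:25, 17:55-21:25.
Esperanza ∩ Hana ∩ Erik: 12:05-16:25, 17:55-21:00.
Those are the intersection windows.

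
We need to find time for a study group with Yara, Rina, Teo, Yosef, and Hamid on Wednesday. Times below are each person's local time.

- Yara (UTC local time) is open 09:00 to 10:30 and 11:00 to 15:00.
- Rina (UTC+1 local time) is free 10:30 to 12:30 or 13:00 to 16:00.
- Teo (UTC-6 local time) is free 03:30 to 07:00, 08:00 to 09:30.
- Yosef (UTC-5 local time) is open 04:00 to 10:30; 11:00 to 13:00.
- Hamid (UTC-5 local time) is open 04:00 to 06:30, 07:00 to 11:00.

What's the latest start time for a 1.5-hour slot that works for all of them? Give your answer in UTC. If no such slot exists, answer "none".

Yara in UTC: 09:00-10:30, 11:00-15:00.
Rina in UTC: 09:30-11:30, 12:00-15:00 (subtract 1h to convert from UTC+1).
Teo in UTC: 09:30-13:00, 14:00-15:30 (add 6h to convert from UTC-6).
Yosef in UTC: 09:00-15:30, 16:00-18:00 (add 5h to convert from UTC-5).
Hamid in UTC: 09:00-11:30, 12:00-16:00 (add 5h to convert from UTC-5).
Yara ∩ Rina: 09:30-10:30, 11:00-11:30, 12:00-15:00.
Yara ∩ Rina ∩ Teo: 09:30-10:30, 11:00-11:30, 12:00-13:00, 14:00-15:00.
Yara ∩ Rina ∩ Teo ∩ Yosef: 09:30-10:30, 11:00-11:30, 12:00-13:00, 14:00-15:00.
Yara ∩ Rina ∩ Teo ∩ Yosef ∩ Hamid: 09:30-10:30, 11:00-11:30, 12:00-13:00, 14:00-15:00.
No common window is at least 90 minutes long.

none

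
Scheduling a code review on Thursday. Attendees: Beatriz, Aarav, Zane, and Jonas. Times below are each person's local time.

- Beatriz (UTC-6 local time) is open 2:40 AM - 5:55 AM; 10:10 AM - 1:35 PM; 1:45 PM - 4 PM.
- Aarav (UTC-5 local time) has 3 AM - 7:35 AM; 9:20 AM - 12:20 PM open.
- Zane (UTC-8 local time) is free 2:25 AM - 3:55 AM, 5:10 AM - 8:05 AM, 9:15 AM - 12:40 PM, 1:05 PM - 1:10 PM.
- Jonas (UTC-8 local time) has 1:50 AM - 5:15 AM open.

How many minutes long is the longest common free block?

Beatriz in UTC: 08:40-11:55, 16:10-19:35, 19:45-22:00 (add 6h to convert from UTC-6).
Aarav in UTC: 08:00-12:35, 14:20-17:20 (add 5h to convert from UTC-5).
Zane in UTC: 10:25-11:55, 13:10-16:05, 17:15-20:40, 21:05-21:10 (add 8h to convert from UTC-8).
Jonas in UTC: 09:50-13:15 (add 8h to convert from UTC-8).
Beatriz ∩ Aarav: 08:40-11:55, 16:10-17:20.
Beatriz ∩ Aarav ∩ Zane: 10:25-11:55, 17:15-17:20.
Beatriz ∩ Aarav ∩ Zane ∩ Jonas: 10:25-11:55.
The longest is 10:25-11:55 at 90 minutes.

90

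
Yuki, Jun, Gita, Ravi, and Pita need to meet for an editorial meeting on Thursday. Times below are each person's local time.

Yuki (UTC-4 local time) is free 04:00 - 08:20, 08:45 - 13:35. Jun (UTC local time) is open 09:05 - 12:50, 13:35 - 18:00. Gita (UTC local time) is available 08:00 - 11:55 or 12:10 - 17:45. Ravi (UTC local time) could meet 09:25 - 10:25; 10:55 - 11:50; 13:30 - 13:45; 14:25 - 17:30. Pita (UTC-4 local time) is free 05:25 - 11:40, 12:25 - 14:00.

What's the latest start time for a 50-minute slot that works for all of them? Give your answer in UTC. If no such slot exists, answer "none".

16:40

Yuki in UTC: 08:00-12:20, 12:45-17:35 (add 4h to convert from UTC-4).
Jun in UTC: 09:05-12:50, 13:35-18:00.
Gita in UTC: 08:00-11:55, 12:10-17:45.
Ravi in UTC: 09:25-10:25, 10:55-11:50, 13:30-13:45, 14:25-17:30.
Pita in UTC: 09:25-15:40, 16:25-18:00 (add 4h to convert from UTC-4).
Yuki ∩ Jun: 09:05-12:20, 12:45-12:50, 13:35-17:35.
Yuki ∩ Jun ∩ Gita: 09:05-11:55, 12:10-12:20, 12:45-12:50, 13:35-17:35.
Yuki ∩ Jun ∩ Gita ∩ Ravi: 09:25-10:25, 10:55-11:50, 13:35-13:45, 14:25-17:30.
Yuki ∩ Jun ∩ Gita ∩ Ravi ∩ Pita: 09:25-10:25, 10:55-11:50, 13:35-13:45, 14:25-15:40, 16:25-17:30.
So the common availability across everyone is 09:25-10:25, 10:55-11:50, 13:35-13:45, 14:25-15:40, 16:25-17:30.
The last common window of at least 50 minutes is 16:25-17:30; a 50-minute meeting can start as late as 16:40 and still end by 17:30.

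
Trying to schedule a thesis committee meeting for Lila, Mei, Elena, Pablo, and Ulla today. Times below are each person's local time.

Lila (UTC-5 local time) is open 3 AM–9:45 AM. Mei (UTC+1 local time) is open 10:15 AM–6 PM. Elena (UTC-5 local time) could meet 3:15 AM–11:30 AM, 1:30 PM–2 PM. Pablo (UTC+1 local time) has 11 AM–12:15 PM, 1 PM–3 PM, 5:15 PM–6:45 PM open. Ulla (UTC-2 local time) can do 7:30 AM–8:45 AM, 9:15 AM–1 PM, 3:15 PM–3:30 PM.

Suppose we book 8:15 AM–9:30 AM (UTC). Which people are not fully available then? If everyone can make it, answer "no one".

Mei, Pablo, Ulla

Lila in UTC: 08:00-14:45 (add 5h to convert from UTC-5).
Mei in UTC: 09:15-17:00 (subtract 1h to convert from UTC+1).
Elena in UTC: 08:15-16:30, 18:30-19:00 (add 5h to convert from UTC-5).
Pablo in UTC: 10:00-11:15, 12:00-14:00, 16:15-17:45 (subtract 1h to convert from UTC+1).
Ulla in UTC: 09:30-10:45, 11:15-15:00, 17:15-17:30 (add 2h to convert from UTC-2).
Lila: free for 08:15-09:30. Mei: not fully free for 08:15-09:30. Elena: free for 08:15-09:30. Pablo: not fully free for 08:15-09:30. Ulla: not fully free for 08:15-09:30.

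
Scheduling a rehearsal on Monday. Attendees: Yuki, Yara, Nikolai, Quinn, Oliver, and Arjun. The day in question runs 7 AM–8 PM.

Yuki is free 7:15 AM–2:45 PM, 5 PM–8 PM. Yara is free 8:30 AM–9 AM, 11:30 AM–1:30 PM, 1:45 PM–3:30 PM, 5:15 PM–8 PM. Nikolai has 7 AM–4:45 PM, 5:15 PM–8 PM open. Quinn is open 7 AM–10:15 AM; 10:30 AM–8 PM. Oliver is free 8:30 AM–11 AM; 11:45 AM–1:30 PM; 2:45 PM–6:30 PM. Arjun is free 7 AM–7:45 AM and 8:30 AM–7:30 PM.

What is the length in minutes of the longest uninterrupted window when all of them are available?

105

Yuki ∩ Yara: 08:30-09:00, 11:30-13:30, 13:45-14:45, 17:15-20:00.
Yuki ∩ Yara ∩ Nikolai: 08:30-09:00, 11:30-13:30, 13:45-14:45, 17:15-20:00.
Yuki ∩ Yara ∩ Nikolai ∩ Quinn: 08:30-09:00, 11:30-13:30, 13:45-14:45, 17:15-20:00.
Yuki ∩ Yara ∩ Nikolai ∩ Quinn ∩ Oliver: 08:30-09:00, 11:45-13:30, 17:15-18:30.
Yuki ∩ Yara ∩ Nikolai ∩ Quinn ∩ Oliver ∩ Arjun: 08:30-09:00, 11:45-13:30, 17:15-18:30.
So the common availability across everyone is 08:30-09:00, 11:45-13:30, 17:15-18:30.
The longest is 11:45-13:30 at 105 minutes.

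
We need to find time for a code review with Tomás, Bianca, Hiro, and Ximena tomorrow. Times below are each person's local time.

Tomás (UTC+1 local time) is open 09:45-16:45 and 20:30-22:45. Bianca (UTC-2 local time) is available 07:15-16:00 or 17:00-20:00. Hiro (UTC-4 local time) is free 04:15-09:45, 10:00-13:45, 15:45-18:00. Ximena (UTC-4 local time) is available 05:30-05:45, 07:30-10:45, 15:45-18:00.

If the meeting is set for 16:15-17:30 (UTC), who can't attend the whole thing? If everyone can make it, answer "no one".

Tomás in UTC: 08:45-15:45, 19:30-21:45 (subtract 1h to convert from UTC+1).
Bianca in UTC: 09:15-18:00, 19:00-22:00 (add 2h to convert from UTC-2).
Hiro in UTC: 08:15-13:45, 14:00-17:45, 19:45-22:00 (add 4h to convert from UTC-4).
Ximena in UTC: 09:30-09:45, 11:30-14:45, 19:45-22:00 (add 4h to convert from UTC-4).
Tomás: not fully free for 16:15-17:30. Bianca: free for 16:15-17:30. Hiro: free for 16:15-17:30. Ximena: not fully free for 16:15-17:30.

Tomás, Ximena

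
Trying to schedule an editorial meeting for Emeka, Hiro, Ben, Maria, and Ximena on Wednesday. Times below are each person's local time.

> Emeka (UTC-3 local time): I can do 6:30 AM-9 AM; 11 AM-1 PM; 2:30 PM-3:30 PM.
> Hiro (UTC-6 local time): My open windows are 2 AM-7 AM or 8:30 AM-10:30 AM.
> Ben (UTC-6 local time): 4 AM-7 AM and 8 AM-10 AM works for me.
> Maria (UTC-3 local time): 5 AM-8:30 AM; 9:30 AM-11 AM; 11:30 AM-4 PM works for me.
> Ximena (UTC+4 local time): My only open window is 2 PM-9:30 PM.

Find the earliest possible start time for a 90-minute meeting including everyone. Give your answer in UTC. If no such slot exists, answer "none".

10:00

Emeka in UTC: 09:30-12:00, 14:00-16:00, 17:30-18:30 (add 3h to convert from UTC-3).
Hiro in UTC: 08:00-13:00, 14:30-16:30 (add 6h to convert from UTC-6).
Ben in UTC: 10:00-13:00, 14:00-16:00 (add 6h to convert from UTC-6).
Maria in UTC: 08:00-11:30, 12:30-14:00, 14:30-19:00 (add 3h to convert from UTC-3).
Ximena in UTC: 10:00-17:30 (subtract 4h to convert from UTC+4).
Emeka ∩ Hiro: 09:30-12:00, 14:30-16:00.
Emeka ∩ Hiro ∩ Ben: 10:00-12:00, 14:30-16:00.
Emeka ∩ Hiro ∩ Ben ∩ Maria: 10:00-11:30, 14:30-16:00.
Emeka ∩ Hiro ∩ Ben ∩ Maria ∩ Ximena: 10:00-11:30, 14:30-16:00.
The first common window of at least 90 minutes is 10:00-11:30, so the earliest start is 10:00.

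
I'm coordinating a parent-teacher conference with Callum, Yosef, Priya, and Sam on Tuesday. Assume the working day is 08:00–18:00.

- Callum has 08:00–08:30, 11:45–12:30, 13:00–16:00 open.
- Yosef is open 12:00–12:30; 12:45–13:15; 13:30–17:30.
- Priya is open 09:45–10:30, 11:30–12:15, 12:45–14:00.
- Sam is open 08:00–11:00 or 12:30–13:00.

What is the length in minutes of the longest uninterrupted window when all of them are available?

0

Callum ∩ Yosef: 12:00-12:30, 13:00-13:15, 13:30-16:00.
Callum ∩ Yosef ∩ Priya: 12:00-12:15, 13:00-13:15, 13:30-14:00.
Callum ∩ Yosef ∩ Priya ∩ Sam: ∅.
There is no time when everyone is free.
No common window exists, so the longest block is 0 minutes.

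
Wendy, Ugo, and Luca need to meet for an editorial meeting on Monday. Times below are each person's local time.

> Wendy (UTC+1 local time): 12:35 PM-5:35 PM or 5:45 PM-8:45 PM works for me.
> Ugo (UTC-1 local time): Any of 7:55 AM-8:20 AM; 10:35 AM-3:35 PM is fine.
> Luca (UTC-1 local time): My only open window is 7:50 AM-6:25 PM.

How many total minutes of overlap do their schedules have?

300

Wendy in UTC: 11:35-16:35, 16:45-19:45 (subtract 1h to convert from UTC+1).
Ugo in UTC: 08:55-09:20, 11:35-16:35 (add 1h to convert from UTC-1).
Luca in UTC: 08:50-19:25 (add 1h to convert from UTC-1).
Wendy ∩ Ugo: 11:35-16:35.
Wendy ∩ Ugo ∩ Luca: 11:35-16:35.
Those are the intersection windows.
That's a single block of 300 minutes.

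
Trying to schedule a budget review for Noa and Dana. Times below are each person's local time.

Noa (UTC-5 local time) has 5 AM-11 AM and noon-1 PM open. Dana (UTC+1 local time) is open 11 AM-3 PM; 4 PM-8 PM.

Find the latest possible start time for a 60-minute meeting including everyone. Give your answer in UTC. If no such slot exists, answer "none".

17:00

Noa in UTC: 10:00-16:00, 17:00-18:00 (add 5h to convert from UTC-5).
Dana in UTC: 10:00-14:00, 15:00-19:00 (subtract 1h to convert from UTC+1).
Noa ∩ Dana: 10:00-14:00, 15:00-16:00, 17:00-18:00.
The last common window of at least 60 minutes is 17:00-18:00; a 60-minute meeting can start as late as 17:00 and still end by 18:00.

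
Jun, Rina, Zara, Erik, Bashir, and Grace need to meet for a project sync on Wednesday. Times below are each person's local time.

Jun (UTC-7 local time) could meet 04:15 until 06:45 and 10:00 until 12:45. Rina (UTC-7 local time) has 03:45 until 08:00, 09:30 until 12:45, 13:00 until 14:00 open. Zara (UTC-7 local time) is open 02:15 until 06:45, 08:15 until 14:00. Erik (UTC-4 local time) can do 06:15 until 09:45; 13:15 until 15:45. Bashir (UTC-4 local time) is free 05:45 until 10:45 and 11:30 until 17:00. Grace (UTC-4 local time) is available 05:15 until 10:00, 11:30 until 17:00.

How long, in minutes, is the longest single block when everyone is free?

150

Jun in UTC: 11:15-13:45, 17:00-19:45 (add 7h to convert from UTC-7).
Rina in UTC: 10:45-15:00, 16:30-19:45, 20:00-21:00 (add 7h to convert from UTC-7).
Zara in UTC: 09:15-13:45, 15:15-21:00 (add 7h to convert from UTC-7).
Erik in UTC: 10:15-13:45, 17:15-19:45 (add 4h to convert from UTC-4).
Bashir in UTC: 09:45-14:45, 15:30-21:00 (add 4h to convert from UTC-4).
Grace in UTC: 09:15-14:00, 15:30-21:00 (add 4h to convert from UTC-4).
Jun ∩ Rina: 11:15-13:45, 17:00-19:45.
Jun ∩ Rina ∩ Zara: 11:15-13:45, 17:00-19:45.
Jun ∩ Rina ∩ Zara ∩ Erik: 11:15-13:45, 17:15-19:45.
Jun ∩ Rina ∩ Zara ∩ Erik ∩ Bashir: 11:15-13:45, 17:15-19:45.
Jun ∩ Rina ∩ Zara ∩ Erik ∩ Bashir ∩ Grace: 11:15-13:45, 17:15-19:45.
So the common availability across everyone is 11:15-13:45, 17:15-19:45.
The longest is 11:15-13:45 at 150 minutes.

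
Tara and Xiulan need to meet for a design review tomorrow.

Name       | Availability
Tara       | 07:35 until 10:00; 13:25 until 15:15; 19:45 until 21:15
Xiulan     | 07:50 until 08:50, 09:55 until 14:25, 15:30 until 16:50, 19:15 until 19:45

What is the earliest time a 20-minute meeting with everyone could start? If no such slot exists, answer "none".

07:50

Tara ∩ Xiulan: 07:50-08:50, 09:55-10:00, 13:25-14:25.
The first common window of at least 20 minutes is 07:50-08:50, so the earliest start is 07:50.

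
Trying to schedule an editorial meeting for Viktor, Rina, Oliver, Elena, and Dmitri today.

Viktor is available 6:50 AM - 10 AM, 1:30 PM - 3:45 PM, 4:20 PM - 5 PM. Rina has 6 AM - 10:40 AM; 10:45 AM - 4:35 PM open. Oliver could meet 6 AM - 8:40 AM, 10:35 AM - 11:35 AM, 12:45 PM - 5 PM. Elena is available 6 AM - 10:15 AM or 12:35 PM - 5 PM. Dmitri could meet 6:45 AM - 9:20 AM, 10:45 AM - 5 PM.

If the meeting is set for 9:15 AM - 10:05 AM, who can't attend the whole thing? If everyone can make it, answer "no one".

Dmitri, Oliver, Viktor

Viktor: not fully free for 09:15-10:05. Rina: free for 09:15-10:05. Oliver: not fully free for 09:15-10:05. Elena: free for 09:15-10:05. Dmitri: not fully free for 09:15-10:05.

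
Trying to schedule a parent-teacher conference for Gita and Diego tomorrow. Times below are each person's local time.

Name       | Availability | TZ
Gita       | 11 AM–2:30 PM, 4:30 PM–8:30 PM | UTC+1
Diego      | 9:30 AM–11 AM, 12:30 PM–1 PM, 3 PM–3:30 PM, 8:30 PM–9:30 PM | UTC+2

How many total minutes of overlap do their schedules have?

120

Gita in UTC: 10:00-13:30, 15:30-19:30 (subtract 1h to convert from UTC+1).
Diego in UTC: 07:30-09:00, 10:30-11:00, 13:00-13:30, 18:30-19:30 (subtract 2h to convert from UTC+2).
Gita ∩ Diego: 10:30-11:00, 13:00-13:30, 18:30-19:30.
Summing the common windows: 30 + 30 + 60 = 120 minutes.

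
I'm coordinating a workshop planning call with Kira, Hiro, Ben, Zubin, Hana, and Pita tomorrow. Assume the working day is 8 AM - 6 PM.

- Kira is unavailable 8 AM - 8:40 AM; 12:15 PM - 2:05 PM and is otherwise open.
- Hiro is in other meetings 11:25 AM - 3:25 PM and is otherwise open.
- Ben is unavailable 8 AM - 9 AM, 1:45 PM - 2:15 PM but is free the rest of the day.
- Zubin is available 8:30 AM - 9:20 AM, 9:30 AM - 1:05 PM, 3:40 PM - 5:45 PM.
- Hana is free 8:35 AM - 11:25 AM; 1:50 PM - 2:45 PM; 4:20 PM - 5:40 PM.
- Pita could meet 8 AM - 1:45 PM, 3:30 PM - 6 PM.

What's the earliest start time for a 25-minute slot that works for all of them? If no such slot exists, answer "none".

Kira free: 08:40-12:15, 14:05-18:00 (invert busy blocks within the working day).
Hiro free: 08:00-11:25, 15:25-18:00 (invert busy blocks within the working day).
Ben free: 09:00-13:45, 14:15-18:00 (invert busy blocks within the working day).
Zubin free: 08:30-09:20, 09:30-13:05, 15:40-17:45.
Hana free: 08:35-11:25, 13:50-14:45, 16:20-17:40.
Pita free: 08:00-13:45, 15:30-18:00.
Kira ∩ Hiro: 08:40-11:25, 15:25-18:00.
Kira ∩ Hiro ∩ Ben: 09:00-11:25, 15:25-18:00.
Kira ∩ Hiro ∩ Ben ∩ Zubin: 09:00-09:20, 09:30-11:25, 15:40-17:45.
Kira ∩ Hiro ∩ Ben ∩ Zubin ∩ Hana: 09:00-09:20, 09:30-11:25, 16:20-17:40.
Kira ∩ Hiro ∩ Ben ∩ Zubin ∩ Hana ∩ Pita: 09:00-09:20, 09:30-11:25, 16:20-17:40.
The first common window of at least 25 minutes is 09:30-11:25, so the earliest start is 09:30.

09:30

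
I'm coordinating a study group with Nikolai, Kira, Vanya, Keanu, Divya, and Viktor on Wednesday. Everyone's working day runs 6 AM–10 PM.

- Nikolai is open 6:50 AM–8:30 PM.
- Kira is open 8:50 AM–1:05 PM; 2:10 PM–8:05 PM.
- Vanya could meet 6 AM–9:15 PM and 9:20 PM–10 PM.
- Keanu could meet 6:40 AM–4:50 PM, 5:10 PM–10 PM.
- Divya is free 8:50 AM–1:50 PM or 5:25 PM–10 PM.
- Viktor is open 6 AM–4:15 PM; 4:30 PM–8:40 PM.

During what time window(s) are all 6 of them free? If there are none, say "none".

Nikolai ∩ Kira: 08:50-13:05, 14:10-20:05.
Nikolai ∩ Kira ∩ Vanya: 08:50-13:05, 14:10-20:05.
Nikolai ∩ Kira ∩ Vanya ∩ Keanu: 08:50-13:05, 14:10-16:50, 17:10-20:05.
Nikolai ∩ Kira ∩ Vanya ∩ Keanu ∩ Divya: 08:50-13:05, 17:25-20:05.
Nikolai ∩ Kira ∩ Vanya ∩ Keanu ∩ Divya ∩ Viktor: 08:50-13:05, 17:25-20:05.
So the common availability across everyone is 08:50-13:05, 17:25-20:05.

08:50-13:05, 17:25-20:05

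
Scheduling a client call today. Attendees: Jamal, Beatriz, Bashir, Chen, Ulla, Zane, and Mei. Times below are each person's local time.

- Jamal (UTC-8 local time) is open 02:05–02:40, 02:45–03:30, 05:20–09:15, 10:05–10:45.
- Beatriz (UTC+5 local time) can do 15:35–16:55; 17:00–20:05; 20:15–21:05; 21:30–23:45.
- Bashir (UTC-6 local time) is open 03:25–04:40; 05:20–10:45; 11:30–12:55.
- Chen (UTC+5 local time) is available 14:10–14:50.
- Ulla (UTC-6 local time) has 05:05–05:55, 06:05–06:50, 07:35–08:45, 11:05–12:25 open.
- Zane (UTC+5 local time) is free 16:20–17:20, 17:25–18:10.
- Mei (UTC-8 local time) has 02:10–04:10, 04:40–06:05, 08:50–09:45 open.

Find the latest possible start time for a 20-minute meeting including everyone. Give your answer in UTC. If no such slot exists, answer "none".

none

Jamal in UTC: 10:05-10:40, 10:45-11:30, 13:20-17:15, 18:05-18:45 (add 8h to convert from UTC-8).
Beatriz in UTC: 10:35-11:55, 12:00-15:05, 15:15-16:05, 16:30-18:45 (subtract 5h to convert from UTC+5).
Bashir in UTC: 09:25-10:40, 11:20-16:45, 17:30-18:55 (add 6h to convert from UTC-6).
Chen in UTC: 09:10-09:50 (subtract 5h to convert from UTC+5).
Ulla in UTC: 11:05-11:55, 12:05-12:50, 13:35-14:45, 17:05-18:25 (add 6h to convert from UTC-6).
Zane in UTC: 11:20-12:20, 12:25-13:10 (subtract 5h to convert from UTC+5).
Mei in UTC: 10:10-12:10, 12:40-14:05, 16:50-17:45 (add 8h to convert from UTC-8).
Jamal ∩ Beatriz: 10:35-10:40, 10:45-11:30, 13:20-15:05, 15:15-16:05, 16:30-17:15, 18:05-18:45.
Jamal ∩ Beatriz ∩ Bashir: 10:35-10:40, 11:20-11:30, 13:20-15:05, 15:15-16:05, 16:30-16:45, 18:05-18:45.
Jamal ∩ Beatriz ∩ Bashir ∩ Chen: ∅.
Jamal ∩ Beatriz ∩ Bashir ∩ Chen ∩ Ulla: ∅.
Jamal ∩ Beatriz ∩ Bashir ∩ Chen ∩ Ulla ∩ Zane: ∅.
Jamal ∩ Beatriz ∩ Bashir ∩ Chen ∩ Ulla ∩ Zane ∩ Mei: ∅.
There is no time when everyone is free.
No common window is at least 20 minutes long.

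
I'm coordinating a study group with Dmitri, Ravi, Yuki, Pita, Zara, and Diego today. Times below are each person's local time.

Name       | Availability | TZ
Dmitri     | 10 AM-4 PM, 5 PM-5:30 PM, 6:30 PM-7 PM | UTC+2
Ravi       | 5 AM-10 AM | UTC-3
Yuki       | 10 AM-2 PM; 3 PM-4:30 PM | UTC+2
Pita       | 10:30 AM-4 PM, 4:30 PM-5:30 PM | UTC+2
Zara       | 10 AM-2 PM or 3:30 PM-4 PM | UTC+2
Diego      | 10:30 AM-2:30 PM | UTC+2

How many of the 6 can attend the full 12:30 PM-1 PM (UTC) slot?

Dmitri in UTC: 08:00-14:00, 15:00-15:30, 16:30-17:00 (subtract 2h to convert from UTC+2).
Ravi in UTC: 08:00-13:00 (add 3h to convert from UTC-3).
Yuki in UTC: 08:00-12:00, 13:00-14:30 (subtract 2h to convert from UTC+2).
Pita in UTC: 08:30-14:00, 14:30-15:30 (subtract 2h to convert from UTC+2).
Zara in UTC: 08:00-12:00, 13:30-14:00 (subtract 2h to convert from UTC+2).
Diego in UTC: 08:30-12:30 (subtract 2h to convert from UTC+2).
Dmitri, Ravi, and Pita can make the full 12:30-13:00 slot — that's 3.

3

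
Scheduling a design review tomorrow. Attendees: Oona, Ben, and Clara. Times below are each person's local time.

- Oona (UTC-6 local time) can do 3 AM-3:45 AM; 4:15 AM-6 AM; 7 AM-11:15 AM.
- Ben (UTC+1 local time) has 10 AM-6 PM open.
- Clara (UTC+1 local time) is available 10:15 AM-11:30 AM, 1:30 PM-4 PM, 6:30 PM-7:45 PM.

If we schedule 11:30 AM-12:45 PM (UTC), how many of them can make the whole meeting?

Oona in UTC: 09:00-09:45, 10:15-12:00, 13:00-17:15 (add 6h to convert from UTC-6).
Ben in UTC: 09:00-17:00 (subtract 1h to convert from UTC+1).
Clara in UTC: 09:15-10:30, 12:30-15:00, 17:30-18:45 (subtract 1h to convert from UTC+1).
Ben can make the full 11:30-12:45 slot — that's 1.

1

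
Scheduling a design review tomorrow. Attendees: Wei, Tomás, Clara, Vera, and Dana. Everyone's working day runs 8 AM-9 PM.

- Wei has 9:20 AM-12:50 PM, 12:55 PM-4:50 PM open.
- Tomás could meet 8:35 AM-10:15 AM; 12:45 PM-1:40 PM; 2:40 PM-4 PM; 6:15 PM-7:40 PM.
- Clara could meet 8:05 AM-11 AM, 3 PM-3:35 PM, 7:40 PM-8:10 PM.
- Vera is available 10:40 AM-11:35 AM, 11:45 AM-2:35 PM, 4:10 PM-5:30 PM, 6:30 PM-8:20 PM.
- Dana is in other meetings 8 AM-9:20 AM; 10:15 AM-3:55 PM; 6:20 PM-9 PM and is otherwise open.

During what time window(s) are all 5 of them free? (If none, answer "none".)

none

Wei free: 09:20-12:50, 12:55-16:50.
Tomás free: 08:35-10:15, 12:45-13:40, 14:40-16:00, 18:15-19:40.
Clara free: 08:05-11:00, 15:00-15:35, 19:40-20:10.
Vera free: 10:40-11:35, 11:45-14:35, 16:10-17:30, 18:30-20:20.
Dana free: 09:20-10:15, 15:55-18:20 (invert busy blocks within the working day).
Wei ∩ Tomás: 09:20-10:15, 12:45-12:50, 12:55-13:40, 14:40-16:00.
Wei ∩ Tomás ∩ Clara: 09:20-10:15, 15:00-15:35.
Wei ∩ Tomás ∩ Clara ∩ Vera: ∅.
Wei ∩ Tomás ∩ Clara ∩ Vera ∩ Dana: ∅.
There is no time when everyone is free.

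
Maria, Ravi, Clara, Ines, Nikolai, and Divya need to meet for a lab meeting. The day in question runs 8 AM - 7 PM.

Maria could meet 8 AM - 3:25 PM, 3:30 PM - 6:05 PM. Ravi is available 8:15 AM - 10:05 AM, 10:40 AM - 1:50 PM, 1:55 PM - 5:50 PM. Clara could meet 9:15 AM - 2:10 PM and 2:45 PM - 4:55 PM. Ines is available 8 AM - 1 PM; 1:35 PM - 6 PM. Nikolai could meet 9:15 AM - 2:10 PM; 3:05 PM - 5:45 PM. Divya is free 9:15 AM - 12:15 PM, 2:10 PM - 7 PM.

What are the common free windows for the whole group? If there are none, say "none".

Maria ∩ Ravi: 08:15-10:05, 10:40-13:50, 13:55-15:25, 15:30-17:50.
Maria ∩ Ravi ∩ Clara: 09:15-10:05, 10:40-13:50, 13:55-14:10, 14:45-15:25, 15:30-16:55.
Maria ∩ Ravi ∩ Clara ∩ Ines: 09:15-10:05, 10:40-13:00, 13:35-13:50, 13:55-14:10, 14:45-15:25, 15:30-16:55.
Maria ∩ Ravi ∩ Clara ∩ Ines ∩ Nikolai: 09:15-10:05, 10:40-13:00, 13:35-13:50, 13:55-14:10, 15:05-15:25, 15:30-16:55.
Maria ∩ Ravi ∩ Clara ∩ Ines ∩ Nikolai ∩ Divya: 09:15-10:05, 10:40-12:15, 15:05-15:25, 15:30-16:55.

09:15-10:05, 10:40-12:15, 15:05-15:25, 15:30-16:55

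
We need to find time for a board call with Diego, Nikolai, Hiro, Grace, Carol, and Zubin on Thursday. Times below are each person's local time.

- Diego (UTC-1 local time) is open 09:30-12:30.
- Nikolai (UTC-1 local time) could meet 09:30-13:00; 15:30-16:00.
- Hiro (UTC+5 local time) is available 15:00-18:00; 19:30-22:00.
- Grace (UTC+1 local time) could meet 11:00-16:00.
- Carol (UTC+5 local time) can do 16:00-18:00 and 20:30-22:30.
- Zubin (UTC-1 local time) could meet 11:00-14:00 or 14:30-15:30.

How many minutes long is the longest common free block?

Diego in UTC: 10:30-13:30 (add 1h to convert from UTC-1).
Nikolai in UTC: 10:30-14:00, 16:30-17:00 (add 1h to convert from UTC-1).
Hiro in UTC: 10:00-13:00, 14:30-17:00 (subtract 5h to convert from UTC+5).
Grace in UTC: 10:00-15:00 (subtract 1h to convert from UTC+1).
Carol in UTC: 11:00-13:00, 15:30-17:30 (subtract 5h to convert from UTC+5).
Zubin in UTC: 12:00-15:00, 15:30-16:30 (add 1h to convert from UTC-1).
Diego ∩ Nikolai: 10:30-13:30.
Diego ∩ Nikolai ∩ Hiro: 10:30-13:00.
Diego ∩ Nikolai ∩ Hiro ∩ Grace: 10:30-13:00.
Diego ∩ Nikolai ∩ Hiro ∩ Grace ∩ Carol: 11:00-13:00.
Diego ∩ Nikolai ∩ Hiro ∩ Grace ∩ Carol ∩ Zubin: 12:00-13:00.
The longest is 12:00-13:00 at 60 minutes.

60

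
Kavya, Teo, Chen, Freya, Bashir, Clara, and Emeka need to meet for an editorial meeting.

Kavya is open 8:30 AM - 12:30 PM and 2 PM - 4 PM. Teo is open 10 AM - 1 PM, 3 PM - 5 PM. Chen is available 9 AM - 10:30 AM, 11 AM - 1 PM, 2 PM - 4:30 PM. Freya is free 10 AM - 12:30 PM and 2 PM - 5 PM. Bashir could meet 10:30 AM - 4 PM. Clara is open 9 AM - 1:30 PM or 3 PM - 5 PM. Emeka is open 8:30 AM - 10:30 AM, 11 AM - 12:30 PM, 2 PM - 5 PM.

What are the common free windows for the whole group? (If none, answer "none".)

Kavya ∩ Teo: 10:00-12:30, 15:00-16:00.
Kavya ∩ Teo ∩ Chen: 10:00-10:30, 11:00-12:30, 15:00-16:00.
Kavya ∩ Teo ∩ Chen ∩ Freya: 10:00-10:30, 11:00-12:30, 15:00-16:00.
Kavya ∩ Teo ∩ Chen ∩ Freya ∩ Bashir: 11:00-12:30, 15:00-16:00.
Kavya ∩ Teo ∩ Chen ∩ Freya ∩ Bashir ∩ Clara: 11:00-12:30, 15:00-16:00.
Kavya ∩ Teo ∩ Chen ∩ Freya ∩ Bashir ∩ Clara ∩ Emeka: 11:00-12:30, 15:00-16:00.

11:00-12:30, 15:00-16:00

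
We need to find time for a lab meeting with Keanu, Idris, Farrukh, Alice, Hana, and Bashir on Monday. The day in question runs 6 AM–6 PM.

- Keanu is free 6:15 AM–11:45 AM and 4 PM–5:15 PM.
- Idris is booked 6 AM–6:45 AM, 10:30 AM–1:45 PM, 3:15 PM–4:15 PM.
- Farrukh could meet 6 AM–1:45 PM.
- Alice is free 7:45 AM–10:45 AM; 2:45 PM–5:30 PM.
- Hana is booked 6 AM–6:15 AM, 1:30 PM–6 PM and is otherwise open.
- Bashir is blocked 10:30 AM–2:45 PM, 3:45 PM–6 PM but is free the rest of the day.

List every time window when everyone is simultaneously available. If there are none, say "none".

07:45-10:30

Keanu free: 06:15-11:45, 16:00-17:15.
Idris free: 06:45-10:30, 13:45-15:15, 16:15-18:00 (invert busy blocks within the working day).
Farrukh free: 06:00-13:45.
Alice free: 07:45-10:45, 14:45-17:30.
Hana free: 06:15-13:30 (invert busy blocks within the working day).
Bashir free: 06:00-10:30, 14:45-15:45 (invert busy blocks within the working day).
Keanu ∩ Idris: 06:45-10:30, 16:15-17:15.
Keanu ∩ Idris ∩ Farrukh: 06:45-10:30.
Keanu ∩ Idris ∩ Farrukh ∩ Alice: 07:45-10:30.
Keanu ∩ Idris ∩ Farrukh ∩ Alice ∩ Hana: 07:45-10:30.
Keanu ∩ Idris ∩ Farrukh ∩ Alice ∩ Hana ∩ Bashir: 07:45-10:30.
Those are the intersection windows.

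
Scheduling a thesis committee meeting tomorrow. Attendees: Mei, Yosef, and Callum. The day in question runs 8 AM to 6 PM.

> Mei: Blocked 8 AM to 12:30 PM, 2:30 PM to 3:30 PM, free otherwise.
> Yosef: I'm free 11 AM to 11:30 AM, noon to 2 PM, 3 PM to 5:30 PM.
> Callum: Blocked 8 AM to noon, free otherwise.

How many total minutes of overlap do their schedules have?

210

Mei free: 12:30-14:30, 15:30-18:00 (invert busy blocks within the working day).
Yosef free: 11:00-11:30, 12:00-14:00, 15:00-17:30.
Callum free: 12:00-18:00 (invert busy blocks within the working day).
Mei ∩ Yosef: 12:30-14:00, 15:30-17:30.
Mei ∩ Yosef ∩ Callum: 12:30-14:00, 15:30-17:30.
Summing the common windows: 90 + 120 = 210 minutes.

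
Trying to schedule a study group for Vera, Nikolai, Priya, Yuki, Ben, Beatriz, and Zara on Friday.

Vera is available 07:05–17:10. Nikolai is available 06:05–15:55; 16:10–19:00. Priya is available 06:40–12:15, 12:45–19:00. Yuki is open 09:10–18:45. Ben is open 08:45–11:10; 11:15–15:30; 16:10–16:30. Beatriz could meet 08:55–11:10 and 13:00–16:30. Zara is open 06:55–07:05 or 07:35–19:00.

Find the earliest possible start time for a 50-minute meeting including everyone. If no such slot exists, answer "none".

09:10

Vera ∩ Nikolai: 07:05-15:55, 16:10-17:10.
Vera ∩ Nikolai ∩ Priya: 07:05-12:15, 12:45-15:55, 16:10-17:10.
Vera ∩ Nikolai ∩ Priya ∩ Yuki: 09:10-12:15, 12:45-15:55, 16:10-17:10.
Vera ∩ Nikolai ∩ Priya ∩ Yuki ∩ Ben: 09:10-11:10, 11:15-12:15, 12:45-15:30, 16:10-16:30.
Vera ∩ Nikolai ∩ Priya ∩ Yuki ∩ Ben ∩ Beatriz: 09:10-11:10, 13:00-15:30, 16:10-16:30.
Vera ∩ Nikolai ∩ Priya ∩ Yuki ∩ Ben ∩ Beatriz ∩ Zara: 09:10-11:10, 13:00-15:30, 16:10-16:30.
The first common window of at least 50 minutes is 09:10-11:10, so the earliest start is 09:10.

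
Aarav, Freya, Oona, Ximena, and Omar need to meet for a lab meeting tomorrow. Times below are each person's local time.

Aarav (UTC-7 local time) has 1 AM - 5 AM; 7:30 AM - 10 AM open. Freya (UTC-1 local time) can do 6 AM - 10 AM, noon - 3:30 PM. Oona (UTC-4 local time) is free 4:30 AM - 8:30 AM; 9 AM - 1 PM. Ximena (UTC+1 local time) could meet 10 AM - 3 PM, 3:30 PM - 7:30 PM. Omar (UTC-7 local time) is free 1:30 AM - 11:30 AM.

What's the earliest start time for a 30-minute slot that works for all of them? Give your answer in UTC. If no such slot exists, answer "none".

Aarav in UTC: 08:00-12:00, 14:30-17:00 (add 7h to convert from UTC-7).
Freya in UTC: 07:00-11:00, 13:00-16:30 (add 1h to convert from UTC-1).
Oona in UTC: 08:30-12:30, 13:00-17:00 (add 4h to convert from UTC-4).
Ximena in UTC: 09:00-14:00, 14:30-18:30 (subtract 1h to convert from UTC+1).
Omar in UTC: 08:30-18:30 (add 7h to convert from UTC-7).
Aarav ∩ Freya: 08:00-11:00, 14:30-16:30.
Aarav ∩ Freya ∩ Oona: 08:30-11:00, 14:30-16:30.
Aarav ∩ Freya ∩ Oona ∩ Ximena: 09:00-11:00, 14:30-16:30.
Aarav ∩ Freya ∩ Oona ∩ Ximena ∩ Omar: 09:00-11:00, 14:30-16:30.
The first common window of at least 30 minutes is 09:00-11:00, so the earliest start is 09:00.

09:00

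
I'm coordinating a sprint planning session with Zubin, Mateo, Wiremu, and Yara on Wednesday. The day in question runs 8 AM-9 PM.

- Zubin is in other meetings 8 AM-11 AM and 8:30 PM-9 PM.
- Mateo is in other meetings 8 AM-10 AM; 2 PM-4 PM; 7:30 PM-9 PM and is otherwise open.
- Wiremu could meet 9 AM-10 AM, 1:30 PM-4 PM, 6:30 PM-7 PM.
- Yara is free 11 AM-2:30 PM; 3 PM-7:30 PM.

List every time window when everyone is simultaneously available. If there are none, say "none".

13:30-14:00, 18:30-19:00

Zubin free: 11:00-20:30 (invert busy blocks within the working day).
Mateo free: 10:00-14:00, 16:00-19:30 (invert busy blocks within the working day).
Wiremu free: 09:00-10:00, 13:30-16:00, 18:30-19:00.
Yara free: 11:00-14:30, 15:00-19:30.
Zubin ∩ Mateo: 11:00-14:00, 16:00-19:30.
Zubin ∩ Mateo ∩ Wiremu: 13:30-14:00, 18:30-19:00.
Zubin ∩ Mateo ∩ Wiremu ∩ Yara: 13:30-14:00, 18:30-19:00.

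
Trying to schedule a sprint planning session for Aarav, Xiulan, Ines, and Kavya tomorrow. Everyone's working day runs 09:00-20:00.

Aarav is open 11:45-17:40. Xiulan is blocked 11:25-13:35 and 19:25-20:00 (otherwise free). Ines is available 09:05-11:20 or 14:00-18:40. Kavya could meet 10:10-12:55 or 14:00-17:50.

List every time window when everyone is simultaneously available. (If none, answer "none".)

14:00-17:40

Aarav free: 11:45-17:40.
Xiulan free: 09:00-11:25, 13:35-19:25 (invert busy blocks within the working day).
Ines free: 09:05-11:20, 14:00-18:40.
Kavya free: 10:10-12:55, 14:00-17:50.
Aarav ∩ Xiulan: 13:35-17:40.
Aarav ∩ Xiulan ∩ Ines: 14:00-17:40.
Aarav ∩ Xiulan ∩ Ines ∩ Kavya: 14:00-17:40.
Those are the intersection windows.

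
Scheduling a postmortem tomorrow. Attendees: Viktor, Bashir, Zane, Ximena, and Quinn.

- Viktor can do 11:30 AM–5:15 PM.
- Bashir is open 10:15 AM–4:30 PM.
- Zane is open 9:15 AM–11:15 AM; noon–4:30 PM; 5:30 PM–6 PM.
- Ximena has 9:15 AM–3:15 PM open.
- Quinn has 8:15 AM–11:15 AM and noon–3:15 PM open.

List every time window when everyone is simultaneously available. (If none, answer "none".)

Viktor ∩ Bashir: 11:30-16:30.
Viktor ∩ Bashir ∩ Zane: 12:00-16:30.
Viktor ∩ Bashir ∩ Zane ∩ Ximena: 12:00-15:15.
Viktor ∩ Bashir ∩ Zane ∩ Ximena ∩ Quinn: 12:00-15:15.

12:00-15:15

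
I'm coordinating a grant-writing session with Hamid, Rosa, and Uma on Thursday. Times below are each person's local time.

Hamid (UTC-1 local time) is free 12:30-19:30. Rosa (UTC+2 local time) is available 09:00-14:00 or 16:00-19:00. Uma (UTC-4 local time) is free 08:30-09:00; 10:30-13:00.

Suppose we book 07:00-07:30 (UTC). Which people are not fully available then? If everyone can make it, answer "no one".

Hamid in UTC: 13:30-20:30 (add 1h to convert from UTC-1).
Rosa in UTC: 07:00-12:00, 14:00-17:00 (subtract 2h to convert from UTC+2).
Uma in UTC: 12:30-13:00, 14:30-17:00 (add 4h to convert from UTC-4).
Hamid: not fully free for 07:00-07:30. Rosa: free for 07:00-07:30. Uma: not fully free for 07:00-07:30.

Hamid, Uma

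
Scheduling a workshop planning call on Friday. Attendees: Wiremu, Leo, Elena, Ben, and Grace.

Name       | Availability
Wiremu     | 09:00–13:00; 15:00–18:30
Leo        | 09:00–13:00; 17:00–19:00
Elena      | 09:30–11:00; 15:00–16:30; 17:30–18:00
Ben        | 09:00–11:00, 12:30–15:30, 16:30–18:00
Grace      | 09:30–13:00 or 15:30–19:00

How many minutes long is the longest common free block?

90

Wiremu ∩ Leo: 09:00-13:00, 17:00-18:30.
Wiremu ∩ Leo ∩ Elena: 09:30-11:00, 17:30-18:00.
Wiremu ∩ Leo ∩ Elena ∩ Ben: 09:30-11:00, 17:30-18:00.
Wiremu ∩ Leo ∩ Elena ∩ Ben ∩ Grace: 09:30-11:00, 17:30-18:00.
So the common availability across everyone is 09:30-11:00, 17:30-18:00.
The longest is 09:30-11:00 at 90 minutes.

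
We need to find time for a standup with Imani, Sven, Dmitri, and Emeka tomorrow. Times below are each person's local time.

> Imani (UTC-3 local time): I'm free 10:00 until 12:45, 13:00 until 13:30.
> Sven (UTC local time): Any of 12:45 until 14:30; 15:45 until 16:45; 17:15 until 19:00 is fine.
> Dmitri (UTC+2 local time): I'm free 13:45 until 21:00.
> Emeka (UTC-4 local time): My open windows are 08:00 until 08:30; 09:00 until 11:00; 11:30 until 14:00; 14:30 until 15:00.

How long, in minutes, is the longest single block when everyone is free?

90

Imani in UTC: 13:00-15:45, 16:00-16:30 (add 3h to convert from UTC-3).
Sven in UTC: 12:45-14:30, 15:45-16:45, 17:15-19:00.
Dmitri in UTC: 11:45-19:00 (subtract 2h to convert from UTC+2).
Emeka in UTC: 12:00-12:30, 13:00-15:00, 15:30-18:00, 18:30-19:00 (add 4h to convert from UTC-4).
Imani ∩ Sven: 13:00-14:30, 16:00-16:30.
Imani ∩ Sven ∩ Dmitri: 13:00-14:30, 16:00-16:30.
Imani ∩ Sven ∩ Dmitri ∩ Emeka: 13:00-14:30, 16:00-16:30.
The longest is 13:00-14:30 at 90 minutes.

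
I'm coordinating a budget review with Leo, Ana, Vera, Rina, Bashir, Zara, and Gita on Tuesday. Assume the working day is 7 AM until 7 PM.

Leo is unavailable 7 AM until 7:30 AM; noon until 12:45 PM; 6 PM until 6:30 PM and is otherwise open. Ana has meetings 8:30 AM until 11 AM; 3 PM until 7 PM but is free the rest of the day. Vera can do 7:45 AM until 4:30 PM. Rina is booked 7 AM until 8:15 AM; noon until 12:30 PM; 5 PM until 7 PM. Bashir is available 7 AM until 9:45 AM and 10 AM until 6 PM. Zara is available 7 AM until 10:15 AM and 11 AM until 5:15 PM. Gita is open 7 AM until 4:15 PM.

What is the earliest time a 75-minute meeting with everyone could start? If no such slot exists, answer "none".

12:45

Leo free: 07:30-12:00, 12:45-18:00, 18:30-19:00 (invert busy blocks within the working day).
Ana free: 07:00-08:30, 11:00-15:00 (invert busy blocks within the working day).
Vera free: 07:45-16:30.
Rina free: 08:15-12:00, 12:30-17:00 (invert busy blocks within the working day).
Bashir free: 07:00-09:45, 10:00-18:00.
Zara free: 07:00-10:15, 11:00-17:15.
Gita free: 07:00-16:15.
Leo ∩ Ana: 07:30-08:30, 11:00-12:00, 12:45-15:00.
Leo ∩ Ana ∩ Vera: 07:45-08:30, 11:00-12:00, 12:45-15:00.
Leo ∩ Ana ∩ Vera ∩ Rina: 08:15-08:30, 11:00-12:00, 12:45-15:00.
Leo ∩ Ana ∩ Vera ∩ Rina ∩ Bashir: 08:15-08:30, 11:00-12:00, 12:45-15:00.
Leo ∩ Ana ∩ Vera ∩ Rina ∩ Bashir ∩ Zara: 08:15-08:30, 11:00-12:00, 12:45-15:00.
Leo ∩ Ana ∩ Vera ∩ Rina ∩ Bashir ∩ Zara ∩ Gita: 08:15-08:30, 11:00-12:00, 12:45-15:00.
The first common window of at least 75 minutes is 12:45-15:00, so the earliest start is 12:45.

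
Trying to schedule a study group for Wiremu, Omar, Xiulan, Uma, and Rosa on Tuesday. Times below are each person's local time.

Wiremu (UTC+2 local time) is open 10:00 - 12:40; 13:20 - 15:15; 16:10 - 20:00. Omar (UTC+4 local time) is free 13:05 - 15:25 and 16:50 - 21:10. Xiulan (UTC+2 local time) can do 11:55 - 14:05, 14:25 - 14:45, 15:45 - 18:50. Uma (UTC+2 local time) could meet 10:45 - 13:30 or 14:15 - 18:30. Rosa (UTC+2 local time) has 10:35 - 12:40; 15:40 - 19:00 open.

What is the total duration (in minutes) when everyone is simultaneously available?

Wiremu in UTC: 08:00-10:40, 11:20-13:15, 14:10-18:00 (subtract 2h to convert from UTC+2).
Omar in UTC: 09:05-11:25, 12:50-17:10 (subtract 4h to convert from UTC+4).
Xiulan in UTC: 09:55-12:05, 12:25-12:45, 13:45-16:50 (subtract 2h to convert from UTC+2).
Uma in UTC: 08:45-11:30, 12:15-16:30 (subtract 2h to convert from UTC+2).
Rosa in UTC: 08:35-10:40, 13:40-17:00 (subtract 2h to convert from UTC+2).
Wiremu ∩ Omar: 09:05-10:40, 11:20-11:25, 12:50-13:15, 14:10-17:10.
Wiremu ∩ Omar ∩ Xiulan: 09:55-10:40, 11:20-11:25, 14:10-16:50.
Wiremu ∩ Omar ∩ Xiulan ∩ Uma: 09:55-10:40, 11:20-11:25, 14:10-16:30.
Wiremu ∩ Omar ∩ Xiulan ∩ Uma ∩ Rosa: 09:55-10:40, 14:10-16:30.
Summing the common windows: 45 + 140 = 185 minutes.

185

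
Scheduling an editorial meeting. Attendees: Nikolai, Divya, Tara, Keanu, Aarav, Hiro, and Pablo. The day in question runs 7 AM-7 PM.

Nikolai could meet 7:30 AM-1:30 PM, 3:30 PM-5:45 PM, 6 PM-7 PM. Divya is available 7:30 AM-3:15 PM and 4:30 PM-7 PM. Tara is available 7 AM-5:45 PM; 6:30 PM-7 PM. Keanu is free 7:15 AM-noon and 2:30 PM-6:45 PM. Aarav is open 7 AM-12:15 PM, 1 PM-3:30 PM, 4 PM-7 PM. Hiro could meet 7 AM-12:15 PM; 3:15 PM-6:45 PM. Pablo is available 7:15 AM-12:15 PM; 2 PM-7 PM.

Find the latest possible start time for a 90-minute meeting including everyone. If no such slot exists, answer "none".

10:30

Nikolai ∩ Divya: 07:30-13:30, 16:30-17:45, 18:00-19:00.
Nikolai ∩ Divya ∩ Tara: 07:30-13:30, 16:30-17:45, 18:30-19:00.
Nikolai ∩ Divya ∩ Tara ∩ Keanu: 07:30-12:00, 16:30-17:45, 18:30-18:45.
Nikolai ∩ Divya ∩ Tara ∩ Keanu ∩ Aarav: 07:30-12:00, 16:30-17:45, 18:30-18:45.
Nikolai ∩ Divya ∩ Tara ∩ Keanu ∩ Aarav ∩ Hiro: 07:30-12:00, 16:30-17:45, 18:30-18:45.
Nikolai ∩ Divya ∩ Tara ∩ Keanu ∩ Aarav ∩ Hiro ∩ Pablo: 07:30-12:00, 16:30-17:45, 18:30-18:45.
Those are the intersection windows.
The last common window of at least 90 minutes is 07:30-12:00; a 90-minute meeting can start as late as 10:30 and still end by 12:00.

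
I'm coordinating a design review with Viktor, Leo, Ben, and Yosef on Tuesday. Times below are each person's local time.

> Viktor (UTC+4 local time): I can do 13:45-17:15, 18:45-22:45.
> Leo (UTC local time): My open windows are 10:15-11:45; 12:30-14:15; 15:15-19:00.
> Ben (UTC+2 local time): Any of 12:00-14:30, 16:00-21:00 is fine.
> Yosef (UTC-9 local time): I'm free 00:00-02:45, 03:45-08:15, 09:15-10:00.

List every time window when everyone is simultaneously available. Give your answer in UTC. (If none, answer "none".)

Viktor in UTC: 09:45-13:15, 14:45-18:45 (subtract 4h to convert from UTC+4).
Leo in UTC: 10:15-11:45, 12:30-14:15, 15:15-19:00.
Ben in UTC: 10:00-12:30, 14:00-19:00 (subtract 2h to convert from UTC+2).
Yosef in UTC: 09:00-11:45, 12:45-17:15, 18:15-19:00 (add 9h to convert from UTC-9).
Viktor ∩ Leo: 10:15-11:45, 12:30-13:15, 15:15-18:45.
Viktor ∩ Leo ∩ Ben: 10:15-11:45, 15:15-18:45.
Viktor ∩ Leo ∩ Ben ∩ Yosef: 10:15-11:45, 15:15-17:15, 18:15-18:45.
Those are the intersection windows.

10:15-11:45, 15:15-17:15, 18:15-18:45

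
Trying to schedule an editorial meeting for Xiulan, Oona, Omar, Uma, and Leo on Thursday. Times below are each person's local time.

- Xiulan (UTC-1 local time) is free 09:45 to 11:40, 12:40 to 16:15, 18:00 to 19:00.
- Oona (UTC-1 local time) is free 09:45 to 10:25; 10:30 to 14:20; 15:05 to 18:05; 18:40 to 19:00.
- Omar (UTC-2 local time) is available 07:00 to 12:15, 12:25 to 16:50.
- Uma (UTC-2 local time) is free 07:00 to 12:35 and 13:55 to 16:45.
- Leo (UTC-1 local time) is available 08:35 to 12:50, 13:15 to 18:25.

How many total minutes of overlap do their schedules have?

Xiulan in UTC: 10:45-12:40, 13:40-17:15, 19:00-20:00 (add 1h to convert from UTC-1).
Oona in UTC: 10:45-11:25, 11:30-15:20, 16:05-19:05, 19:40-20:00 (add 1h to convert from UTC-1).
Omar in UTC: 09:00-14:15, 14:25-18:50 (add 2h to convert from UTC-2).
Uma in UTC: 09:00-14:35, 15:55-18:45 (add 2h to convert from UTC-2).
Leo in UTC: 09:35-13:50, 14:15-19:25 (add 1h to convert from UTC-1).
Xiulan ∩ Oona: 10:45-11:25, 11:30-12:40, 13:40-15:20, 16:05-17:15, 19:00-19:05, 19:40-20:00.
Xiulan ∩ Oona ∩ Omar: 10:45-11:25, 11:30-12:40, 13:40-14:15, 14:25-15:20, 16:05-17:15.
Xiulan ∩ Oona ∩ Omar ∩ Uma: 10:45-11:25, 11:30-12:40, 13:40-14:15, 14:25-14:35, 16:05-17:15.
Xiulan ∩ Oona ∩ Omar ∩ Uma ∩ Leo: 10:45-11:25, 11:30-12:40, 13:40-13:50, 14:25-14:35, 16:05-17:15.
So the common availability across everyone is 10:45-11:25, 11:30-12:40, 13:40-13:50, 14:25-14:35, 16:05-17:15.
Summing the common windows: 40 + 70 + 10 + 10 + 70 = 200 minutes.

200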